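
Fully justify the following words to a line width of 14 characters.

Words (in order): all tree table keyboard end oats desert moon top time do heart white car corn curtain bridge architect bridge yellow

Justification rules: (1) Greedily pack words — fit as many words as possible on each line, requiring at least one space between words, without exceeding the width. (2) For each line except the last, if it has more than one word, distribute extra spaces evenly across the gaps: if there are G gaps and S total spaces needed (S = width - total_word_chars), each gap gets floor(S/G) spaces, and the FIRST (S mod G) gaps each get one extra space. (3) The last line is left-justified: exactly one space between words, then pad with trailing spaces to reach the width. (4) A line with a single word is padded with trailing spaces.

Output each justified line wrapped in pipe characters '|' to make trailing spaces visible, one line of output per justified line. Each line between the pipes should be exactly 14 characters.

Line 1: ['all', 'tree', 'table'] (min_width=14, slack=0)
Line 2: ['keyboard', 'end'] (min_width=12, slack=2)
Line 3: ['oats', 'desert'] (min_width=11, slack=3)
Line 4: ['moon', 'top', 'time'] (min_width=13, slack=1)
Line 5: ['do', 'heart', 'white'] (min_width=14, slack=0)
Line 6: ['car', 'corn'] (min_width=8, slack=6)
Line 7: ['curtain', 'bridge'] (min_width=14, slack=0)
Line 8: ['architect'] (min_width=9, slack=5)
Line 9: ['bridge', 'yellow'] (min_width=13, slack=1)

Answer: |all tree table|
|keyboard   end|
|oats    desert|
|moon  top time|
|do heart white|
|car       corn|
|curtain bridge|
|architect     |
|bridge yellow |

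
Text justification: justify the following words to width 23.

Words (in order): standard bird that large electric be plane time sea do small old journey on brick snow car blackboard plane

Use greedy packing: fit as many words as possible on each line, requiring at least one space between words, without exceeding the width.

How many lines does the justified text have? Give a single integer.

Answer: 5

Derivation:
Line 1: ['standard', 'bird', 'that'] (min_width=18, slack=5)
Line 2: ['large', 'electric', 'be', 'plane'] (min_width=23, slack=0)
Line 3: ['time', 'sea', 'do', 'small', 'old'] (min_width=21, slack=2)
Line 4: ['journey', 'on', 'brick', 'snow'] (min_width=21, slack=2)
Line 5: ['car', 'blackboard', 'plane'] (min_width=20, slack=3)
Total lines: 5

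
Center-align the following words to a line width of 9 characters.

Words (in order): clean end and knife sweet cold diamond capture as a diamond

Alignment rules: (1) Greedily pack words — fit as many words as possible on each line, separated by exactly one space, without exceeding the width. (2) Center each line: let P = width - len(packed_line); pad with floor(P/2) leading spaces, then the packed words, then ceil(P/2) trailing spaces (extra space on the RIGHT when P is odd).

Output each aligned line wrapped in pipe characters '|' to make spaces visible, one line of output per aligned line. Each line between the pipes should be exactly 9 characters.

Answer: |clean end|
|and knife|
|  sweet  |
|  cold   |
| diamond |
| capture |
|  as a   |
| diamond |

Derivation:
Line 1: ['clean', 'end'] (min_width=9, slack=0)
Line 2: ['and', 'knife'] (min_width=9, slack=0)
Line 3: ['sweet'] (min_width=5, slack=4)
Line 4: ['cold'] (min_width=4, slack=5)
Line 5: ['diamond'] (min_width=7, slack=2)
Line 6: ['capture'] (min_width=7, slack=2)
Line 7: ['as', 'a'] (min_width=4, slack=5)
Line 8: ['diamond'] (min_width=7, slack=2)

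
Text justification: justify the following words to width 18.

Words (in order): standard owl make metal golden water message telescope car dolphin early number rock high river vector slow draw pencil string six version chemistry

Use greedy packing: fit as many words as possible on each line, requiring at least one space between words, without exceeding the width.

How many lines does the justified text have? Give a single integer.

Line 1: ['standard', 'owl', 'make'] (min_width=17, slack=1)
Line 2: ['metal', 'golden', 'water'] (min_width=18, slack=0)
Line 3: ['message', 'telescope'] (min_width=17, slack=1)
Line 4: ['car', 'dolphin', 'early'] (min_width=17, slack=1)
Line 5: ['number', 'rock', 'high'] (min_width=16, slack=2)
Line 6: ['river', 'vector', 'slow'] (min_width=17, slack=1)
Line 7: ['draw', 'pencil', 'string'] (min_width=18, slack=0)
Line 8: ['six', 'version'] (min_width=11, slack=7)
Line 9: ['chemistry'] (min_width=9, slack=9)
Total lines: 9

Answer: 9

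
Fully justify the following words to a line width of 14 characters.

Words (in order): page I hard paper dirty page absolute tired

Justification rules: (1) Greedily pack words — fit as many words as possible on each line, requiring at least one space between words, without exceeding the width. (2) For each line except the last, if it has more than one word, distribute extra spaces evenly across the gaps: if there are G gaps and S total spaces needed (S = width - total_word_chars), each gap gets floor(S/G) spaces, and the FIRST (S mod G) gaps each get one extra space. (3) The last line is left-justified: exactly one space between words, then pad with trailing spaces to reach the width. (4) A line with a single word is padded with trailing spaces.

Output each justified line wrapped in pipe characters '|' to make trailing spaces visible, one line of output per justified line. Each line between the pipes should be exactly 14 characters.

Answer: |page   I  hard|
|paper    dirty|
|page  absolute|
|tired         |

Derivation:
Line 1: ['page', 'I', 'hard'] (min_width=11, slack=3)
Line 2: ['paper', 'dirty'] (min_width=11, slack=3)
Line 3: ['page', 'absolute'] (min_width=13, slack=1)
Line 4: ['tired'] (min_width=5, slack=9)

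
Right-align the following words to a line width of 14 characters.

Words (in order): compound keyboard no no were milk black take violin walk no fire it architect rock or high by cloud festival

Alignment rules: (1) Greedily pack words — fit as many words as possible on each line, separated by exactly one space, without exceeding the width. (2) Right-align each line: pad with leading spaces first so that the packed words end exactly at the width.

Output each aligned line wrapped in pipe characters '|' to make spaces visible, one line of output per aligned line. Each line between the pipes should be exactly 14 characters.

Line 1: ['compound'] (min_width=8, slack=6)
Line 2: ['keyboard', 'no', 'no'] (min_width=14, slack=0)
Line 3: ['were', 'milk'] (min_width=9, slack=5)
Line 4: ['black', 'take'] (min_width=10, slack=4)
Line 5: ['violin', 'walk', 'no'] (min_width=14, slack=0)
Line 6: ['fire', 'it'] (min_width=7, slack=7)
Line 7: ['architect', 'rock'] (min_width=14, slack=0)
Line 8: ['or', 'high', 'by'] (min_width=10, slack=4)
Line 9: ['cloud', 'festival'] (min_width=14, slack=0)

Answer: |      compound|
|keyboard no no|
|     were milk|
|    black take|
|violin walk no|
|       fire it|
|architect rock|
|    or high by|
|cloud festival|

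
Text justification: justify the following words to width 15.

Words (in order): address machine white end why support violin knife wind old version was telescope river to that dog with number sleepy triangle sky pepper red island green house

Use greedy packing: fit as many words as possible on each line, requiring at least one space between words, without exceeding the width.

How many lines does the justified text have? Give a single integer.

Line 1: ['address', 'machine'] (min_width=15, slack=0)
Line 2: ['white', 'end', 'why'] (min_width=13, slack=2)
Line 3: ['support', 'violin'] (min_width=14, slack=1)
Line 4: ['knife', 'wind', 'old'] (min_width=14, slack=1)
Line 5: ['version', 'was'] (min_width=11, slack=4)
Line 6: ['telescope', 'river'] (min_width=15, slack=0)
Line 7: ['to', 'that', 'dog'] (min_width=11, slack=4)
Line 8: ['with', 'number'] (min_width=11, slack=4)
Line 9: ['sleepy', 'triangle'] (min_width=15, slack=0)
Line 10: ['sky', 'pepper', 'red'] (min_width=14, slack=1)
Line 11: ['island', 'green'] (min_width=12, slack=3)
Line 12: ['house'] (min_width=5, slack=10)
Total lines: 12

Answer: 12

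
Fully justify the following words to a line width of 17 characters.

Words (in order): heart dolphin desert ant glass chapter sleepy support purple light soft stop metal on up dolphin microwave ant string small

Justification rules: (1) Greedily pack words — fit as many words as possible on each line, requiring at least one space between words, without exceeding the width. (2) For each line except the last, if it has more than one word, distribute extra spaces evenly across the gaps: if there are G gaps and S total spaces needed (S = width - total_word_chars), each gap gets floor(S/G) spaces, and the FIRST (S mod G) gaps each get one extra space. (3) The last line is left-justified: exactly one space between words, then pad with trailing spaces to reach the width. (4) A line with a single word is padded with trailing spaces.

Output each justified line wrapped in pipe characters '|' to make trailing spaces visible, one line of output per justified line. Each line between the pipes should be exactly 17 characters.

Line 1: ['heart', 'dolphin'] (min_width=13, slack=4)
Line 2: ['desert', 'ant', 'glass'] (min_width=16, slack=1)
Line 3: ['chapter', 'sleepy'] (min_width=14, slack=3)
Line 4: ['support', 'purple'] (min_width=14, slack=3)
Line 5: ['light', 'soft', 'stop'] (min_width=15, slack=2)
Line 6: ['metal', 'on', 'up'] (min_width=11, slack=6)
Line 7: ['dolphin', 'microwave'] (min_width=17, slack=0)
Line 8: ['ant', 'string', 'small'] (min_width=16, slack=1)

Answer: |heart     dolphin|
|desert  ant glass|
|chapter    sleepy|
|support    purple|
|light  soft  stop|
|metal    on    up|
|dolphin microwave|
|ant string small |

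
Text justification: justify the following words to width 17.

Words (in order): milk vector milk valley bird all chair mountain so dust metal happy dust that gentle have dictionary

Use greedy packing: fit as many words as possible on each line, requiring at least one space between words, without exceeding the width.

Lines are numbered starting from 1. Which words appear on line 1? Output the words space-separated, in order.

Line 1: ['milk', 'vector', 'milk'] (min_width=16, slack=1)
Line 2: ['valley', 'bird', 'all'] (min_width=15, slack=2)
Line 3: ['chair', 'mountain', 'so'] (min_width=17, slack=0)
Line 4: ['dust', 'metal', 'happy'] (min_width=16, slack=1)
Line 5: ['dust', 'that', 'gentle'] (min_width=16, slack=1)
Line 6: ['have', 'dictionary'] (min_width=15, slack=2)

Answer: milk vector milk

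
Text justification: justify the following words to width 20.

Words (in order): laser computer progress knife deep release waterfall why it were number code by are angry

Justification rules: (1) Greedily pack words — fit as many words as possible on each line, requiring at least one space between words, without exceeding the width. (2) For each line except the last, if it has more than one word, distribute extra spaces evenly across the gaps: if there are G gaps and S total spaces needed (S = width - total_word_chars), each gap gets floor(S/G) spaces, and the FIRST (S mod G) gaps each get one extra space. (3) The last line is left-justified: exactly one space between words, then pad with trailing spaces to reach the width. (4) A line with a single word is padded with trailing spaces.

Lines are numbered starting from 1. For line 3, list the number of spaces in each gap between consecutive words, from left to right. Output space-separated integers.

Answer: 4

Derivation:
Line 1: ['laser', 'computer'] (min_width=14, slack=6)
Line 2: ['progress', 'knife', 'deep'] (min_width=19, slack=1)
Line 3: ['release', 'waterfall'] (min_width=17, slack=3)
Line 4: ['why', 'it', 'were', 'number'] (min_width=18, slack=2)
Line 5: ['code', 'by', 'are', 'angry'] (min_width=17, slack=3)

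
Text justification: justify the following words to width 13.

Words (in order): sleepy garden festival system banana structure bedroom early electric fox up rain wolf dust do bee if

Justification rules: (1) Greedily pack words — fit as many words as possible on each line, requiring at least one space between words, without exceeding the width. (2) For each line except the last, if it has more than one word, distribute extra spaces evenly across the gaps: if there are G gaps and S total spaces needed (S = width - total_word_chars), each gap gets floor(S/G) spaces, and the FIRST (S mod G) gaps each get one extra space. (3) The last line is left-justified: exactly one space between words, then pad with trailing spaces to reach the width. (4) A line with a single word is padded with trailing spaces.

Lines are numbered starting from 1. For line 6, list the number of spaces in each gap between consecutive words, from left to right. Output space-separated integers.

Line 1: ['sleepy', 'garden'] (min_width=13, slack=0)
Line 2: ['festival'] (min_width=8, slack=5)
Line 3: ['system', 'banana'] (min_width=13, slack=0)
Line 4: ['structure'] (min_width=9, slack=4)
Line 5: ['bedroom', 'early'] (min_width=13, slack=0)
Line 6: ['electric', 'fox'] (min_width=12, slack=1)
Line 7: ['up', 'rain', 'wolf'] (min_width=12, slack=1)
Line 8: ['dust', 'do', 'bee'] (min_width=11, slack=2)
Line 9: ['if'] (min_width=2, slack=11)

Answer: 2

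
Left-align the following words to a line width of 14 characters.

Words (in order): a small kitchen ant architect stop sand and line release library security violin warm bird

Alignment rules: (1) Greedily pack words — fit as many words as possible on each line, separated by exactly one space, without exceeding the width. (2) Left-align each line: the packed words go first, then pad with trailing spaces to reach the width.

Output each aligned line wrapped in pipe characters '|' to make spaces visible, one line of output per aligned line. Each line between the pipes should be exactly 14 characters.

Line 1: ['a', 'small'] (min_width=7, slack=7)
Line 2: ['kitchen', 'ant'] (min_width=11, slack=3)
Line 3: ['architect', 'stop'] (min_width=14, slack=0)
Line 4: ['sand', 'and', 'line'] (min_width=13, slack=1)
Line 5: ['release'] (min_width=7, slack=7)
Line 6: ['library'] (min_width=7, slack=7)
Line 7: ['security'] (min_width=8, slack=6)
Line 8: ['violin', 'warm'] (min_width=11, slack=3)
Line 9: ['bird'] (min_width=4, slack=10)

Answer: |a small       |
|kitchen ant   |
|architect stop|
|sand and line |
|release       |
|library       |
|security      |
|violin warm   |
|bird          |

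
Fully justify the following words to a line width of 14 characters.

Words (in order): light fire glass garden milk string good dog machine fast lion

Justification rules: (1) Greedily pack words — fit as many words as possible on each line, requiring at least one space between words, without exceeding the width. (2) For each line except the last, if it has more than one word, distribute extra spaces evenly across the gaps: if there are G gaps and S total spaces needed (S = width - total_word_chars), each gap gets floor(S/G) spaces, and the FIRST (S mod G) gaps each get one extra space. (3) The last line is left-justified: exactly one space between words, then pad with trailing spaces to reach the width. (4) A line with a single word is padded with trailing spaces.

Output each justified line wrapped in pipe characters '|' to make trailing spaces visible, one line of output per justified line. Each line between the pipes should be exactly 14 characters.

Answer: |light     fire|
|glass   garden|
|milk    string|
|good       dog|
|machine   fast|
|lion          |

Derivation:
Line 1: ['light', 'fire'] (min_width=10, slack=4)
Line 2: ['glass', 'garden'] (min_width=12, slack=2)
Line 3: ['milk', 'string'] (min_width=11, slack=3)
Line 4: ['good', 'dog'] (min_width=8, slack=6)
Line 5: ['machine', 'fast'] (min_width=12, slack=2)
Line 6: ['lion'] (min_width=4, slack=10)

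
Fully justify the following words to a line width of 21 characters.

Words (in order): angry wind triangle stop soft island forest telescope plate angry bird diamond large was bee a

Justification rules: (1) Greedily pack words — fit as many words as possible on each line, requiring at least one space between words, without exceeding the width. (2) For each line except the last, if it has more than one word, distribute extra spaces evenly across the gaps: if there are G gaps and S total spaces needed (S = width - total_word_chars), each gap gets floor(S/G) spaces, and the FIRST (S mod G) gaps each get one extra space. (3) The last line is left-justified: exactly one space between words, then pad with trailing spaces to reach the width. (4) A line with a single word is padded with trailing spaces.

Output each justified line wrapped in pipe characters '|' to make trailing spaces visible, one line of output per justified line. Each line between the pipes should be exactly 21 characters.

Line 1: ['angry', 'wind', 'triangle'] (min_width=19, slack=2)
Line 2: ['stop', 'soft', 'island'] (min_width=16, slack=5)
Line 3: ['forest', 'telescope'] (min_width=16, slack=5)
Line 4: ['plate', 'angry', 'bird'] (min_width=16, slack=5)
Line 5: ['diamond', 'large', 'was', 'bee'] (min_width=21, slack=0)
Line 6: ['a'] (min_width=1, slack=20)

Answer: |angry  wind  triangle|
|stop    soft   island|
|forest      telescope|
|plate    angry   bird|
|diamond large was bee|
|a                    |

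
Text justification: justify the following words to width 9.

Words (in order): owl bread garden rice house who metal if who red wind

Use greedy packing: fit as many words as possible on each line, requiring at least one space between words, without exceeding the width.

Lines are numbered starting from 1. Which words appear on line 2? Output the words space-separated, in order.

Line 1: ['owl', 'bread'] (min_width=9, slack=0)
Line 2: ['garden'] (min_width=6, slack=3)
Line 3: ['rice'] (min_width=4, slack=5)
Line 4: ['house', 'who'] (min_width=9, slack=0)
Line 5: ['metal', 'if'] (min_width=8, slack=1)
Line 6: ['who', 'red'] (min_width=7, slack=2)
Line 7: ['wind'] (min_width=4, slack=5)

Answer: garden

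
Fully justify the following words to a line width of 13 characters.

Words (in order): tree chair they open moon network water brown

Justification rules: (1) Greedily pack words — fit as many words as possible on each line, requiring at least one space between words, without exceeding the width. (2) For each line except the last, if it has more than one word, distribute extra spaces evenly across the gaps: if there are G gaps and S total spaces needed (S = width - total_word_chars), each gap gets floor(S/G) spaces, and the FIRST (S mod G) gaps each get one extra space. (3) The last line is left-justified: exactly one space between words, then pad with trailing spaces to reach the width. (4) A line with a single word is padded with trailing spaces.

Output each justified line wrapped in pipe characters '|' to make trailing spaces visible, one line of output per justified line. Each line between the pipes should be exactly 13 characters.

Answer: |tree    chair|
|they     open|
|moon  network|
|water brown  |

Derivation:
Line 1: ['tree', 'chair'] (min_width=10, slack=3)
Line 2: ['they', 'open'] (min_width=9, slack=4)
Line 3: ['moon', 'network'] (min_width=12, slack=1)
Line 4: ['water', 'brown'] (min_width=11, slack=2)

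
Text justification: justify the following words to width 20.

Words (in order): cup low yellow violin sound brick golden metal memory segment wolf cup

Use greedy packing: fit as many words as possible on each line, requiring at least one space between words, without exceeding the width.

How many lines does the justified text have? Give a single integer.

Line 1: ['cup', 'low', 'yellow'] (min_width=14, slack=6)
Line 2: ['violin', 'sound', 'brick'] (min_width=18, slack=2)
Line 3: ['golden', 'metal', 'memory'] (min_width=19, slack=1)
Line 4: ['segment', 'wolf', 'cup'] (min_width=16, slack=4)
Total lines: 4

Answer: 4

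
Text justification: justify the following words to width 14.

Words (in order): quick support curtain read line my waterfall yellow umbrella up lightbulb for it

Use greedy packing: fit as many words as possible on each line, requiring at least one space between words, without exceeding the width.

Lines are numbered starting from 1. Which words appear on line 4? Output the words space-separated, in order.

Answer: waterfall

Derivation:
Line 1: ['quick', 'support'] (min_width=13, slack=1)
Line 2: ['curtain', 'read'] (min_width=12, slack=2)
Line 3: ['line', 'my'] (min_width=7, slack=7)
Line 4: ['waterfall'] (min_width=9, slack=5)
Line 5: ['yellow'] (min_width=6, slack=8)
Line 6: ['umbrella', 'up'] (min_width=11, slack=3)
Line 7: ['lightbulb', 'for'] (min_width=13, slack=1)
Line 8: ['it'] (min_width=2, slack=12)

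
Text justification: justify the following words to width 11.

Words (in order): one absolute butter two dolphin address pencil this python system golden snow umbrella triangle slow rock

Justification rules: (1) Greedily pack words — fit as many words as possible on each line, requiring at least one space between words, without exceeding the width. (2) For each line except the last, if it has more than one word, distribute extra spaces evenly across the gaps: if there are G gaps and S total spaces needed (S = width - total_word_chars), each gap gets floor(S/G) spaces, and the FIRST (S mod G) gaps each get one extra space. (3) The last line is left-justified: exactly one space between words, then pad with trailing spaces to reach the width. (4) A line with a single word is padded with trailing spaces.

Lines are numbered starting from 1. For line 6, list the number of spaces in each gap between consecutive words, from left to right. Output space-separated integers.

Answer: 1

Derivation:
Line 1: ['one'] (min_width=3, slack=8)
Line 2: ['absolute'] (min_width=8, slack=3)
Line 3: ['butter', 'two'] (min_width=10, slack=1)
Line 4: ['dolphin'] (min_width=7, slack=4)
Line 5: ['address'] (min_width=7, slack=4)
Line 6: ['pencil', 'this'] (min_width=11, slack=0)
Line 7: ['python'] (min_width=6, slack=5)
Line 8: ['system'] (min_width=6, slack=5)
Line 9: ['golden', 'snow'] (min_width=11, slack=0)
Line 10: ['umbrella'] (min_width=8, slack=3)
Line 11: ['triangle'] (min_width=8, slack=3)
Line 12: ['slow', 'rock'] (min_width=9, slack=2)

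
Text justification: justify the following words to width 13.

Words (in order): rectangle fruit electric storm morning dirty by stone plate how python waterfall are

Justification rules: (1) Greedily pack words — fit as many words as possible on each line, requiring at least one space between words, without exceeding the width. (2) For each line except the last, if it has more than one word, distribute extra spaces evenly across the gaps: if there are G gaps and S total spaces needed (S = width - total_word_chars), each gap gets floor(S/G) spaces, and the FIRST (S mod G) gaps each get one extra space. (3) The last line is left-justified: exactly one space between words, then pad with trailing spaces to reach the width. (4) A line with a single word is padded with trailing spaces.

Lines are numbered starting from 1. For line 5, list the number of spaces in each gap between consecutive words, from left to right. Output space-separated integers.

Line 1: ['rectangle'] (min_width=9, slack=4)
Line 2: ['fruit'] (min_width=5, slack=8)
Line 3: ['electric'] (min_width=8, slack=5)
Line 4: ['storm', 'morning'] (min_width=13, slack=0)
Line 5: ['dirty', 'by'] (min_width=8, slack=5)
Line 6: ['stone', 'plate'] (min_width=11, slack=2)
Line 7: ['how', 'python'] (min_width=10, slack=3)
Line 8: ['waterfall', 'are'] (min_width=13, slack=0)

Answer: 6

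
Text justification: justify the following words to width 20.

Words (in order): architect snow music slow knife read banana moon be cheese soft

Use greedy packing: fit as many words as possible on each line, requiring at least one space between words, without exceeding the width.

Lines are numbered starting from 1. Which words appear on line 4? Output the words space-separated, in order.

Answer: cheese soft

Derivation:
Line 1: ['architect', 'snow', 'music'] (min_width=20, slack=0)
Line 2: ['slow', 'knife', 'read'] (min_width=15, slack=5)
Line 3: ['banana', 'moon', 'be'] (min_width=14, slack=6)
Line 4: ['cheese', 'soft'] (min_width=11, slack=9)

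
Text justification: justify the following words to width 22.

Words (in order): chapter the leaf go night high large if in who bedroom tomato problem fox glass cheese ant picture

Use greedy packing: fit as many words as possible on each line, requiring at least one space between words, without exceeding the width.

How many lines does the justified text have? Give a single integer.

Answer: 5

Derivation:
Line 1: ['chapter', 'the', 'leaf', 'go'] (min_width=19, slack=3)
Line 2: ['night', 'high', 'large', 'if', 'in'] (min_width=22, slack=0)
Line 3: ['who', 'bedroom', 'tomato'] (min_width=18, slack=4)
Line 4: ['problem', 'fox', 'glass'] (min_width=17, slack=5)
Line 5: ['cheese', 'ant', 'picture'] (min_width=18, slack=4)
Total lines: 5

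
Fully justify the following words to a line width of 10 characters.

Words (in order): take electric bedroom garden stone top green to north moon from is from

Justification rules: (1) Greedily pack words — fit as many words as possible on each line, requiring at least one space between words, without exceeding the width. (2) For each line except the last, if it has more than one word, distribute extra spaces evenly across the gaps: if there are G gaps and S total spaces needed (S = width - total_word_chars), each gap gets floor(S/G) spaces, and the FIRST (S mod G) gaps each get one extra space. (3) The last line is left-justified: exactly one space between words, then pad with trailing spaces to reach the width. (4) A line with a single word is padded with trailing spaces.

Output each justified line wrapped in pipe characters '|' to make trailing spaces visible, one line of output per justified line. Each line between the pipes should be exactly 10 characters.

Line 1: ['take'] (min_width=4, slack=6)
Line 2: ['electric'] (min_width=8, slack=2)
Line 3: ['bedroom'] (min_width=7, slack=3)
Line 4: ['garden'] (min_width=6, slack=4)
Line 5: ['stone', 'top'] (min_width=9, slack=1)
Line 6: ['green', 'to'] (min_width=8, slack=2)
Line 7: ['north', 'moon'] (min_width=10, slack=0)
Line 8: ['from', 'is'] (min_width=7, slack=3)
Line 9: ['from'] (min_width=4, slack=6)

Answer: |take      |
|electric  |
|bedroom   |
|garden    |
|stone  top|
|green   to|
|north moon|
|from    is|
|from      |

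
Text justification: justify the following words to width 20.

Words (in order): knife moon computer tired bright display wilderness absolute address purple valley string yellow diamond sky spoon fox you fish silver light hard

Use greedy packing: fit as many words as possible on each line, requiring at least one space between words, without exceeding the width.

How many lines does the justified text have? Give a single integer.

Line 1: ['knife', 'moon', 'computer'] (min_width=19, slack=1)
Line 2: ['tired', 'bright', 'display'] (min_width=20, slack=0)
Line 3: ['wilderness', 'absolute'] (min_width=19, slack=1)
Line 4: ['address', 'purple'] (min_width=14, slack=6)
Line 5: ['valley', 'string', 'yellow'] (min_width=20, slack=0)
Line 6: ['diamond', 'sky', 'spoon'] (min_width=17, slack=3)
Line 7: ['fox', 'you', 'fish', 'silver'] (min_width=19, slack=1)
Line 8: ['light', 'hard'] (min_width=10, slack=10)
Total lines: 8

Answer: 8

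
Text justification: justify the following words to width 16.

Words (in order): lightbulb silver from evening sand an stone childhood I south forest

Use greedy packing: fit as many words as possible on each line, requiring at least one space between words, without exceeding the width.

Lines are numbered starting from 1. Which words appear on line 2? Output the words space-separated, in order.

Line 1: ['lightbulb', 'silver'] (min_width=16, slack=0)
Line 2: ['from', 'evening'] (min_width=12, slack=4)
Line 3: ['sand', 'an', 'stone'] (min_width=13, slack=3)
Line 4: ['childhood', 'I'] (min_width=11, slack=5)
Line 5: ['south', 'forest'] (min_width=12, slack=4)

Answer: from evening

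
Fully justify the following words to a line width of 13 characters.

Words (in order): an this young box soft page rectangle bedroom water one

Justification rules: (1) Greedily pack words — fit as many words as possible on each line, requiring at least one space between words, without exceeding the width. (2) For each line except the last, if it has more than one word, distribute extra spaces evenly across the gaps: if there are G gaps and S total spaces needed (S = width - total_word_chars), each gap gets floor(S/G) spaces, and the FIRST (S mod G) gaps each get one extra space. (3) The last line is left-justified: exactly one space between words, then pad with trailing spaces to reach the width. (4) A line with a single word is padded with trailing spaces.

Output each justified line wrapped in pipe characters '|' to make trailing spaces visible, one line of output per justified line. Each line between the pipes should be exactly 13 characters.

Line 1: ['an', 'this', 'young'] (min_width=13, slack=0)
Line 2: ['box', 'soft', 'page'] (min_width=13, slack=0)
Line 3: ['rectangle'] (min_width=9, slack=4)
Line 4: ['bedroom', 'water'] (min_width=13, slack=0)
Line 5: ['one'] (min_width=3, slack=10)

Answer: |an this young|
|box soft page|
|rectangle    |
|bedroom water|
|one          |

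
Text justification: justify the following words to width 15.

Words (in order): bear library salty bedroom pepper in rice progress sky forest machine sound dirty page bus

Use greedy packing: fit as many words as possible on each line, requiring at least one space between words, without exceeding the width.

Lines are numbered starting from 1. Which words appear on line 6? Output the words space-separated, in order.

Answer: sound dirty

Derivation:
Line 1: ['bear', 'library'] (min_width=12, slack=3)
Line 2: ['salty', 'bedroom'] (min_width=13, slack=2)
Line 3: ['pepper', 'in', 'rice'] (min_width=14, slack=1)
Line 4: ['progress', 'sky'] (min_width=12, slack=3)
Line 5: ['forest', 'machine'] (min_width=14, slack=1)
Line 6: ['sound', 'dirty'] (min_width=11, slack=4)
Line 7: ['page', 'bus'] (min_width=8, slack=7)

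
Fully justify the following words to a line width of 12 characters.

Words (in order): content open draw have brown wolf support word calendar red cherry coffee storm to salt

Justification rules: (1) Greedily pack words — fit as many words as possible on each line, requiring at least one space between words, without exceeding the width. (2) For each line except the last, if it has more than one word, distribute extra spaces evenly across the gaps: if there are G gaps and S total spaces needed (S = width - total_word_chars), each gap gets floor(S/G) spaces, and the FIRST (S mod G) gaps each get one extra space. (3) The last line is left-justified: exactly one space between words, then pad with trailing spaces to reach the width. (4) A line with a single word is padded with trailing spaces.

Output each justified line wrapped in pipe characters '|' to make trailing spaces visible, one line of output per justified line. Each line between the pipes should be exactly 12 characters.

Answer: |content open|
|draw    have|
|brown   wolf|
|support word|
|calendar red|
|cherry      |
|coffee storm|
|to salt     |

Derivation:
Line 1: ['content', 'open'] (min_width=12, slack=0)
Line 2: ['draw', 'have'] (min_width=9, slack=3)
Line 3: ['brown', 'wolf'] (min_width=10, slack=2)
Line 4: ['support', 'word'] (min_width=12, slack=0)
Line 5: ['calendar', 'red'] (min_width=12, slack=0)
Line 6: ['cherry'] (min_width=6, slack=6)
Line 7: ['coffee', 'storm'] (min_width=12, slack=0)
Line 8: ['to', 'salt'] (min_width=7, slack=5)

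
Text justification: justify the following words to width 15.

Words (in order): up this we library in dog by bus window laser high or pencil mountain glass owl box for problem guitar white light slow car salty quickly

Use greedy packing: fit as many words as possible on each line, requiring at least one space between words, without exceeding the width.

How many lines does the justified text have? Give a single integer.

Line 1: ['up', 'this', 'we'] (min_width=10, slack=5)
Line 2: ['library', 'in', 'dog'] (min_width=14, slack=1)
Line 3: ['by', 'bus', 'window'] (min_width=13, slack=2)
Line 4: ['laser', 'high', 'or'] (min_width=13, slack=2)
Line 5: ['pencil', 'mountain'] (min_width=15, slack=0)
Line 6: ['glass', 'owl', 'box'] (min_width=13, slack=2)
Line 7: ['for', 'problem'] (min_width=11, slack=4)
Line 8: ['guitar', 'white'] (min_width=12, slack=3)
Line 9: ['light', 'slow', 'car'] (min_width=14, slack=1)
Line 10: ['salty', 'quickly'] (min_width=13, slack=2)
Total lines: 10

Answer: 10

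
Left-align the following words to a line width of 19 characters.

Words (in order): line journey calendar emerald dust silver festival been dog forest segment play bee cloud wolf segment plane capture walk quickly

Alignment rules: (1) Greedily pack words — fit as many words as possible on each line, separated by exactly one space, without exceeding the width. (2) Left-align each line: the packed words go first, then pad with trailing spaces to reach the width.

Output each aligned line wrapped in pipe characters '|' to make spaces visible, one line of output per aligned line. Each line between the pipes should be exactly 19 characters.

Answer: |line journey       |
|calendar emerald   |
|dust silver        |
|festival been dog  |
|forest segment play|
|bee cloud wolf     |
|segment plane      |
|capture walk       |
|quickly            |

Derivation:
Line 1: ['line', 'journey'] (min_width=12, slack=7)
Line 2: ['calendar', 'emerald'] (min_width=16, slack=3)
Line 3: ['dust', 'silver'] (min_width=11, slack=8)
Line 4: ['festival', 'been', 'dog'] (min_width=17, slack=2)
Line 5: ['forest', 'segment', 'play'] (min_width=19, slack=0)
Line 6: ['bee', 'cloud', 'wolf'] (min_width=14, slack=5)
Line 7: ['segment', 'plane'] (min_width=13, slack=6)
Line 8: ['capture', 'walk'] (min_width=12, slack=7)
Line 9: ['quickly'] (min_width=7, slack=12)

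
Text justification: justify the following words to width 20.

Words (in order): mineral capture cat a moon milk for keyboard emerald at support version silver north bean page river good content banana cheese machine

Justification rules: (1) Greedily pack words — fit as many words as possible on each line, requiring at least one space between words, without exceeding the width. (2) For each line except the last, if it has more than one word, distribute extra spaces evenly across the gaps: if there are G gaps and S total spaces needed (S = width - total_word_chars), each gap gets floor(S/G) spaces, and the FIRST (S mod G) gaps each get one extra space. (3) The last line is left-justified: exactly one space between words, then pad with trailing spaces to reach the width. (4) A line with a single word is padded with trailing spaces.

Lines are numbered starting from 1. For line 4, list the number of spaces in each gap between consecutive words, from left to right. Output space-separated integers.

Answer: 6

Derivation:
Line 1: ['mineral', 'capture', 'cat'] (min_width=19, slack=1)
Line 2: ['a', 'moon', 'milk', 'for'] (min_width=15, slack=5)
Line 3: ['keyboard', 'emerald', 'at'] (min_width=19, slack=1)
Line 4: ['support', 'version'] (min_width=15, slack=5)
Line 5: ['silver', 'north', 'bean'] (min_width=17, slack=3)
Line 6: ['page', 'river', 'good'] (min_width=15, slack=5)
Line 7: ['content', 'banana'] (min_width=14, slack=6)
Line 8: ['cheese', 'machine'] (min_width=14, slack=6)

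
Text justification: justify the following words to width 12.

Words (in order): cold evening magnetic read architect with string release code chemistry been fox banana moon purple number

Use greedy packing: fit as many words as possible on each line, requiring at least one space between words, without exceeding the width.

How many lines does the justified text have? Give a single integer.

Answer: 11

Derivation:
Line 1: ['cold', 'evening'] (min_width=12, slack=0)
Line 2: ['magnetic'] (min_width=8, slack=4)
Line 3: ['read'] (min_width=4, slack=8)
Line 4: ['architect'] (min_width=9, slack=3)
Line 5: ['with', 'string'] (min_width=11, slack=1)
Line 6: ['release', 'code'] (min_width=12, slack=0)
Line 7: ['chemistry'] (min_width=9, slack=3)
Line 8: ['been', 'fox'] (min_width=8, slack=4)
Line 9: ['banana', 'moon'] (min_width=11, slack=1)
Line 10: ['purple'] (min_width=6, slack=6)
Line 11: ['number'] (min_width=6, slack=6)
Total lines: 11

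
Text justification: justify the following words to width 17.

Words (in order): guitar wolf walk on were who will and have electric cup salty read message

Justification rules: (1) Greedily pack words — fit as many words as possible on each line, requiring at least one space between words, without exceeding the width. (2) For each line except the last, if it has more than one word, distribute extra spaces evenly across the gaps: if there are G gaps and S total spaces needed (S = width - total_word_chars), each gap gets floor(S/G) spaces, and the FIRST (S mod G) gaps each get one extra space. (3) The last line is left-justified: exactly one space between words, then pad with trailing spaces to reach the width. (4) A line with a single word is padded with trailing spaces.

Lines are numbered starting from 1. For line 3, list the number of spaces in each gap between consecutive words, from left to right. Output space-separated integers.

Line 1: ['guitar', 'wolf', 'walk'] (min_width=16, slack=1)
Line 2: ['on', 'were', 'who', 'will'] (min_width=16, slack=1)
Line 3: ['and', 'have', 'electric'] (min_width=17, slack=0)
Line 4: ['cup', 'salty', 'read'] (min_width=14, slack=3)
Line 5: ['message'] (min_width=7, slack=10)

Answer: 1 1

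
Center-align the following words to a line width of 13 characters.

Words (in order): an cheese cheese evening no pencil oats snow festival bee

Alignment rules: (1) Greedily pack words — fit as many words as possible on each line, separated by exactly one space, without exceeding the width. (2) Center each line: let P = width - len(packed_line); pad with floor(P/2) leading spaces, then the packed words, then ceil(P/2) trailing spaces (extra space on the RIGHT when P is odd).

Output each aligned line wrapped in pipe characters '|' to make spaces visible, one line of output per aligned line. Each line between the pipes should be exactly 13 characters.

Line 1: ['an', 'cheese'] (min_width=9, slack=4)
Line 2: ['cheese'] (min_width=6, slack=7)
Line 3: ['evening', 'no'] (min_width=10, slack=3)
Line 4: ['pencil', 'oats'] (min_width=11, slack=2)
Line 5: ['snow', 'festival'] (min_width=13, slack=0)
Line 6: ['bee'] (min_width=3, slack=10)

Answer: |  an cheese  |
|   cheese    |
| evening no  |
| pencil oats |
|snow festival|
|     bee     |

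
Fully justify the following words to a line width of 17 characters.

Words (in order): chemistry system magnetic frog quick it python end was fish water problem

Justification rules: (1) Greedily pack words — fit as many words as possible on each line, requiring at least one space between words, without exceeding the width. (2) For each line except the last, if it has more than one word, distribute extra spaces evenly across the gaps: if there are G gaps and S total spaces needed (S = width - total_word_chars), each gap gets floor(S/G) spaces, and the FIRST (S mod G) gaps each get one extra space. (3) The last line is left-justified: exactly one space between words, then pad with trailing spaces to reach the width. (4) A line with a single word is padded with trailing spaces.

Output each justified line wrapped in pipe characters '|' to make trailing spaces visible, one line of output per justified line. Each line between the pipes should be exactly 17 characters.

Line 1: ['chemistry', 'system'] (min_width=16, slack=1)
Line 2: ['magnetic', 'frog'] (min_width=13, slack=4)
Line 3: ['quick', 'it', 'python'] (min_width=15, slack=2)
Line 4: ['end', 'was', 'fish'] (min_width=12, slack=5)
Line 5: ['water', 'problem'] (min_width=13, slack=4)

Answer: |chemistry  system|
|magnetic     frog|
|quick  it  python|
|end    was   fish|
|water problem    |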